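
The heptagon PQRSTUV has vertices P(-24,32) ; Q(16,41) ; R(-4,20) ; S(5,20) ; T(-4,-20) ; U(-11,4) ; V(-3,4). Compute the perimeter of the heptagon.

188

|PQ| = √((40)² + (9)²) = √1681 = 41
|QR| = √((-20)² + (-21)²) = √841 = 29
|RS| = √((9)² + (0)²) = √81 = 9
|ST| = √((-9)² + (-40)²) = √1681 = 41
|TU| = √((-7)² + (24)²) = √625 = 25
|UV| = √((8)² + (0)²) = √64 = 8
|VP| = √((-21)² + (28)²) = √1225 = 35
Perimeter = 41 + 29 + 9 + 41 + 25 + 8 + 35 = 188.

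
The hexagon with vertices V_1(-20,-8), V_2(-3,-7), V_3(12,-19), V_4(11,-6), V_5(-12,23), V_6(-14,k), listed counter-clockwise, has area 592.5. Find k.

Write out the shoelace sum; only the two edges meeting at V_6 involve k:
2·Area = [((-12)·k − (-14)·23) + ((-14)·(-8) − (-20)·k)] + 575
       = 8·k + 1009 = 1185
⇒ k = 22.

22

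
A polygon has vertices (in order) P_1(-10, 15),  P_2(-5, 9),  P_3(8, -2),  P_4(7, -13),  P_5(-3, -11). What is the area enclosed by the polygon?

219

P_1→P_2: (-10)(9) − (-5)(15) = -15
P_2→P_3: (-5)(-2) − (8)(9) = -62
P_3→P_4: (8)(-13) − (7)(-2) = -90
P_4→P_5: (7)(-11) − (-3)(-13) = -116
P_5→P_1: (-3)(15) − (-10)(-11) = -155
Σ = -438
Area = |Σ|/2 = 219.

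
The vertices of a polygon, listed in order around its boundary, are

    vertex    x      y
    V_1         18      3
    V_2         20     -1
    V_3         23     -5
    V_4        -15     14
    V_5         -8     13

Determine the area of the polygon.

124.5

Apply Gauss's area formula: 2A = Σ (x_i·y_{i+1} − x_{i+1}·y_i), indices taken mod 5.
Σ = (-78) + (-77) + (247) + (-83) + (-258) = -249
Area = |Σ|/2 = 124.5.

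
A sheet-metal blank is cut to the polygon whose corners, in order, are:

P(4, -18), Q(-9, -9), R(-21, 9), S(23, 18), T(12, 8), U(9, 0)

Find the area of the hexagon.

Apply the shoelace formula: 2A = Σ (x_i·y_{i+1} − x_{i+1}·y_i), indices taken mod 6.
Cross-terms: -198, -270, -585, -32, -72, -162  ⇒  Σ = -1319
Area = |Σ|/2 = 659.5.

659.5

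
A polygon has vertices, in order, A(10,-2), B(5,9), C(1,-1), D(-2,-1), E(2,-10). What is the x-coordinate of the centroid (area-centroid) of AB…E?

Apply the surveyor's formula. First the cross-terms c_i = x_i·y_{i+1} − x_{i+1}·y_i:
  100, -14, -3, 22, 96  ⇒  2A = 201, A = 100.5.
Then Σ (x_i + x_{i+1})·c_i = 2571, so x̄ = 2571 / (6·100.5) = 857/201.

857/201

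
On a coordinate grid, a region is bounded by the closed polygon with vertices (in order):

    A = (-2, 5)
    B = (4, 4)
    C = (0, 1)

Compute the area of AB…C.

A→B: (-2)(4) − (4)(5) = -28
B→C: (4)(1) − (0)(4) = 4
C→A: (0)(5) − (-2)(1) = 2
Σ = -22
Area = |Σ|/2 = 11.

11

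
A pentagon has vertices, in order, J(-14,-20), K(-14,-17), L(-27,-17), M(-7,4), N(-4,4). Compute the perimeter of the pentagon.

|JK| = √((0)² + (3)²) = √9 = 3
|KL| = √((-13)² + (0)²) = √169 = 13
|LM| = √((20)² + (21)²) = √841 = 29
|MN| = √((3)² + (0)²) = √9 = 3
|NJ| = √((-10)² + (-24)²) = √676 = 26
Perimeter = 3 + 13 + 29 + 3 + 26 = 74.

74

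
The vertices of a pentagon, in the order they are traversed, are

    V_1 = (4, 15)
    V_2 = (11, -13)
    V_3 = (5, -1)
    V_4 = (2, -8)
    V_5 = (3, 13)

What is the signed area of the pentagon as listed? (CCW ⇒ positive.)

-79

Apply the shoelace (surveyor's) formula: 2A = Σ (x_i·y_{i+1} − x_{i+1}·y_i), indices taken mod 5.
Cross-terms: -217, 54, -38, 50, -7  ⇒  Σ = -158
Signed area = Σ/2 = -79 (negative ⇒ clockwise traversal).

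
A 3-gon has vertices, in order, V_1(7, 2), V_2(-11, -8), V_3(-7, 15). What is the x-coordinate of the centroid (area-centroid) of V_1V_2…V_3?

Apply the shoelace (surveyor's) formula. First the cross-terms c_i = x_i·y_{i+1} − x_{i+1}·y_i:
  -34, -221, -119  ⇒  2A = -374, A = -187.
Then Σ (x_i + x_{i+1})·c_i = 4114, so x̄ = 4114 / (6·(-187)) = -11/3.

-11/3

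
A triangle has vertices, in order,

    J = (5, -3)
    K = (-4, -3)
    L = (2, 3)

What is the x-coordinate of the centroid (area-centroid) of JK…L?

1

Apply the surveyor's formula. First the cross-terms c_i = x_i·y_{i+1} − x_{i+1}·y_i:
  -27, -6, -21  ⇒  2A = -54, A = -27.
Then Σ (x_i + x_{i+1})·c_i = -162, so x̄ = -162 / (6·(-27)) = 1.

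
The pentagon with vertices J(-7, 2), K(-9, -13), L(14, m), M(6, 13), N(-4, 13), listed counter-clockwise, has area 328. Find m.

2

Write out the shoelace sum; only the two edges meeting at L involve m:
2·Area = [((-9)·m − 14·(-13)) + (14·13 − 6·m)] + 322
       = -15·m + 686 = 656
⇒ m = 2.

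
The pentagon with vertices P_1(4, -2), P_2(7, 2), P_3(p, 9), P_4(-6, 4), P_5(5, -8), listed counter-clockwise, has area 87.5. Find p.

Write out the shoelace sum; only the two edges meeting at P_3 involve p:
2·Area = [(7·9 − p·2) + (p·4 − (-6)·9)] + 72
       = 2·p + 189 = 175
⇒ p = -7.

-7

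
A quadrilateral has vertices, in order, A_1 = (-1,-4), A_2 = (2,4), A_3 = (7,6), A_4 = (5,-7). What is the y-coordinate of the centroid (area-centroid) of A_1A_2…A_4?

-36/59

Apply the surveyor's formula. First the cross-terms c_i = x_i·y_{i+1} − x_{i+1}·y_i:
  4, -16, -79, -27  ⇒  2A = -118, A = -59.
Then Σ (y_i + y_{i+1})·c_i = 216, so ȳ = 216 / (6·(-59)) = -36/59.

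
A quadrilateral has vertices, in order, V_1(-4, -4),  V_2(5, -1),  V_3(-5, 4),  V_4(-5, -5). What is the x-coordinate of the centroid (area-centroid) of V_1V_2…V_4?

Apply the shoelace (surveyor's) formula. First the cross-terms c_i = x_i·y_{i+1} − x_{i+1}·y_i:
  24, 15, 45, 0  ⇒  2A = 84, A = 42.
Then Σ (x_i + x_{i+1})·c_i = -426, so x̄ = -426 / (6·42) = -71/42.

-71/42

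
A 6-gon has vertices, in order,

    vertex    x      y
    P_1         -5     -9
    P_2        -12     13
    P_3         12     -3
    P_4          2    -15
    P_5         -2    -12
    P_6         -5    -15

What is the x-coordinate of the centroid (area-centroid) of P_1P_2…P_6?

Apply Gauss's area formula. First the cross-terms c_i = x_i·y_{i+1} − x_{i+1}·y_i:
  -173, -120, -174, -54, -30, -30  ⇒  2A = -581, A = -290.5.
Then Σ (x_i + x_{i+1})·c_i = 1015, so x̄ = 1015 / (6·(-290.5)) = -145/249.

-145/249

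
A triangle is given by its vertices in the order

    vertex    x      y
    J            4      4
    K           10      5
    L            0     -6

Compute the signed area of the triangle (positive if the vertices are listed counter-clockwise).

J→K: (4)(5) − (10)(4) = -20
K→L: (10)(-6) − (0)(5) = -60
L→J: (0)(4) − (4)(-6) = 24
Σ = -56
Signed area = Σ/2 = -28 (negative ⇒ clockwise traversal).

-28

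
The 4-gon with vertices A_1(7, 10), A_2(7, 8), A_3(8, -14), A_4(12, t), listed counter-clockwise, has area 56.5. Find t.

Write out the shoelace sum; only the two edges meeting at A_4 involve t:
2·Area = [(8·t − 12·(-14)) + (12·10 − 7·t)] + -176
       = 1·t + 112 = 113
⇒ t = 1.

1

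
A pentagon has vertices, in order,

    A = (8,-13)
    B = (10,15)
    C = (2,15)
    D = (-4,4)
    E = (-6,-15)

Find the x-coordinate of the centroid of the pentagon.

Apply the surveyor's formula. First the cross-terms c_i = x_i·y_{i+1} − x_{i+1}·y_i:
  250, 120, 68, 84, 198  ⇒  2A = 720, A = 360.
Then Σ (x_i + x_{i+1})·c_i = 5360, so x̄ = 5360 / (6·360) = 67/27.

67/27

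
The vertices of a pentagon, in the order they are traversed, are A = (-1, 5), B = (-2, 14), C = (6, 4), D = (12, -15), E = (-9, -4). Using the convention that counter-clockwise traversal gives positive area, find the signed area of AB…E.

Apply the surveyor's formula: 2A = Σ (x_i·y_{i+1} − x_{i+1}·y_i), indices taken mod 5.
A→B: (-1)(14) − (-2)(5) = -4
B→C: (-2)(4) − (6)(14) = -92
C→D: (6)(-15) − (12)(4) = -138
D→E: (12)(-4) − (-9)(-15) = -183
E→A: (-9)(5) − (-1)(-4) = -49
Σ = -466
Signed area = Σ/2 = -233 (negative ⇒ clockwise traversal).

-233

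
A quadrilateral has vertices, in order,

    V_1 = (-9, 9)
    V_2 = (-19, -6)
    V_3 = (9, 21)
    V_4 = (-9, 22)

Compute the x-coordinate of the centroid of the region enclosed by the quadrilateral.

Apply the shoelace formula. First the cross-terms c_i = x_i·y_{i+1} − x_{i+1}·y_i:
  225, -345, 387, 117  ⇒  2A = 384, A = 192.
Then Σ (x_i + x_{i+1})·c_i = -4956, so x̄ = -4956 / (6·192) = -413/96.

-413/96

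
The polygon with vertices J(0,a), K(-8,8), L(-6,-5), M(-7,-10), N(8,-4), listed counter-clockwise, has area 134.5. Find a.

3

Write out the shoelace sum; only the two edges meeting at J involve a:
2·Area = [(8·a − 0·(-4)) + (0·8 − (-8)·a)] + 221
       = 16·a + 221 = 269
⇒ a = 3.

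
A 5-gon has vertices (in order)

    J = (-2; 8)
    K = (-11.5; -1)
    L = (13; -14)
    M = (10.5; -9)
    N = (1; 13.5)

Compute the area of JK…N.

241.875

Apply the shoelace (surveyor's) formula: 2A = Σ (x_i·y_{i+1} − x_{i+1}·y_i), indices taken mod 5.
Cross-terms: 94, 174, 30, 150.75, 35  ⇒  Σ = 483.75
Area = |Σ|/2 = 241.875.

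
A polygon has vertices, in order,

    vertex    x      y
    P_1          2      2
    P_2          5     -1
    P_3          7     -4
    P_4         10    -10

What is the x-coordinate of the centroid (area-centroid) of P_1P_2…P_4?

6

Apply the shoelace formula. First the cross-terms c_i = x_i·y_{i+1} − x_{i+1}·y_i:
  -12, -13, -30, 40  ⇒  2A = -15, A = -7.5.
Then Σ (x_i + x_{i+1})·c_i = -270, so x̄ = -270 / (6·(-7.5)) = 6.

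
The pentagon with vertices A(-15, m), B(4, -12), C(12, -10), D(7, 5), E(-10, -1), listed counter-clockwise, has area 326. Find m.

Write out the shoelace sum; only the two edges meeting at A involve m:
2·Area = [((-10)·m − (-15)·(-1)) + ((-15)·(-12) − 4·m)] + 277
       = -14·m + 442 = 652
⇒ m = -15.

-15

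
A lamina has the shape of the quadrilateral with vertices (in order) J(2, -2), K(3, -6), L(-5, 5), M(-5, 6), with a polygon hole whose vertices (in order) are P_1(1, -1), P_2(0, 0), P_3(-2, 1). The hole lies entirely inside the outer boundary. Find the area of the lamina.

13.5

Outer boundary:
Cross-terms: -6, -15, -5, -2  ⇒  Σ = -28
Area = |Σ|/2 = 14.
Hole:
Apply the shoelace (surveyor's) formula: 2A = Σ (x_i·y_{i+1} − x_{i+1}·y_i), indices taken mod 3.
Cross-terms: 0, 0, 1  ⇒  Σ = 1
Area = |Σ|/2 = 0.5.
Net area = 14 − 0.5 = 13.5.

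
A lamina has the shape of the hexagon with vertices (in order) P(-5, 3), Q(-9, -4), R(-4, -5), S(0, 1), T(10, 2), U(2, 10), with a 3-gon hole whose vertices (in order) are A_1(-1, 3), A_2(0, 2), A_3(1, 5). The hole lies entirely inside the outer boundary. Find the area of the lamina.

Outer boundary:
Apply the shoelace formula: 2A = Σ (x_i·y_{i+1} − x_{i+1}·y_i), indices taken mod 6.
Cross-terms: 47, 29, -4, -10, 96, 56  ⇒  Σ = 214
Area = |Σ|/2 = 107.
Hole:
Σ = (-2) + (-2) + (8) = 4
Area = |Σ|/2 = 2.
Net area = 107 − 2 = 105.

105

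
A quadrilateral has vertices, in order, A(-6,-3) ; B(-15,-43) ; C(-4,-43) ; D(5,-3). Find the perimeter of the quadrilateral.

104

|AB| = √((-9)² + (-40)²) = √1681 = 41
|BC| = √((11)² + (0)²) = √121 = 11
|CD| = √((9)² + (40)²) = √1681 = 41
|DA| = √((-11)² + (0)²) = √121 = 11
Perimeter = 41 + 11 + 41 + 11 = 104.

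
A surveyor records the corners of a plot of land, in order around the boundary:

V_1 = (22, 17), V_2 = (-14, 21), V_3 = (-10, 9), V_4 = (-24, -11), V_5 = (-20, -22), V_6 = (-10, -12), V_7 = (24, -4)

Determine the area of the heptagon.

Apply Gauss's area formula: 2A = Σ (x_i·y_{i+1} − x_{i+1}·y_i), indices taken mod 7.
Cross-terms: 700, 84, 326, 308, 20, 328, 496  ⇒  Σ = 2262
Area = |Σ|/2 = 1131.

1131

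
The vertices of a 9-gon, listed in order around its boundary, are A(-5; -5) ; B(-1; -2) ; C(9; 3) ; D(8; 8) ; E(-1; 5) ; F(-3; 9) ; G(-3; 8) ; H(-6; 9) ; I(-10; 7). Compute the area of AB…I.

139.5

Σ = (5) + (15) + (48) + (48) + (6) + (3) + (21) + (48) + (85) = 279
Area = |Σ|/2 = 139.5.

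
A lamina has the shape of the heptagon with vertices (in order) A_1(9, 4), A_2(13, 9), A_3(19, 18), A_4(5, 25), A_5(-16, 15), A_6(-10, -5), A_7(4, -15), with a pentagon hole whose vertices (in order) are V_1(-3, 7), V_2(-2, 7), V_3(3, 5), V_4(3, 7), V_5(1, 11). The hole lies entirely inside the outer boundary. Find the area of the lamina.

Outer boundary:
Apply the shoelace (surveyor's) formula: 2A = Σ (x_i·y_{i+1} − x_{i+1}·y_i), indices taken mod 7.
Σ = (29) + (63) + (385) + (475) + (230) + (170) + (151) = 1503
Area = |Σ|/2 = 751.5.
Hole:
Apply the shoelace (surveyor's) formula: 2A = Σ (x_i·y_{i+1} − x_{i+1}·y_i), indices taken mod 5.
Σ = (-7) + (-31) + (6) + (26) + (40) = 34
Area = |Σ|/2 = 17.
Net area = 751.5 − 17 = 734.5.

734.5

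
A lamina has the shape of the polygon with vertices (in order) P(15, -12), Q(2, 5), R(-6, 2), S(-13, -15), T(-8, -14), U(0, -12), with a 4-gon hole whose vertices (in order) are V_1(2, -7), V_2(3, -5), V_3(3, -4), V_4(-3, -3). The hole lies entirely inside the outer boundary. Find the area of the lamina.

283.5

Outer boundary:
P→Q: (15)(5) − (2)(-12) = 99
Q→R: (2)(2) − (-6)(5) = 34
R→S: (-6)(-15) − (-13)(2) = 116
S→T: (-13)(-14) − (-8)(-15) = 62
T→U: (-8)(-12) − (0)(-14) = 96
U→P: (0)(-12) − (15)(-12) = 180
Σ = 587
Area = |Σ|/2 = 293.5.
Hole:
Apply the shoelace formula: 2A = Σ (x_i·y_{i+1} − x_{i+1}·y_i), indices taken mod 4.
V_1→V_2: (2)(-5) − (3)(-7) = 11
V_2→V_3: (3)(-4) − (3)(-5) = 3
V_3→V_4: (3)(-3) − (-3)(-4) = -21
V_4→V_1: (-3)(-7) − (2)(-3) = 27
Σ = 20
Area = |Σ|/2 = 10.
Net area = 293.5 − 10 = 283.5.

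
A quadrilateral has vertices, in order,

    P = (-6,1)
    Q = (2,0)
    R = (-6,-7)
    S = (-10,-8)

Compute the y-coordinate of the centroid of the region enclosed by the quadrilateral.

-26/9

Apply the shoelace (surveyor's) formula. First the cross-terms c_i = x_i·y_{i+1} − x_{i+1}·y_i:
  -2, -14, -22, -58  ⇒  2A = -96, A = -48.
Then Σ (y_i + y_{i+1})·c_i = 832, so ȳ = 832 / (6·(-48)) = -26/9.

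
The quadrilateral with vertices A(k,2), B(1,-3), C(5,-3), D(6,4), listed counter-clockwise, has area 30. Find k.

Write out the shoelace sum; only the two edges meeting at A involve k:
2·Area = [(6·2 − k·4) + (k·(-3) − 1·2)] + 50
       = -7·k + 60 = 60
⇒ k = 0.

0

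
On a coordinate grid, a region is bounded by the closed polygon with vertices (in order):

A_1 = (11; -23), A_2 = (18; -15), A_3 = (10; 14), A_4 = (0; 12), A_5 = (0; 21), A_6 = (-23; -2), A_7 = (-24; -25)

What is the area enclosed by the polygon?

Apply Gauss's area formula: 2A = Σ (x_i·y_{i+1} − x_{i+1}·y_i), indices taken mod 7.
Cross-terms: 249, 402, 120, 0, 483, 527, 827  ⇒  Σ = 2608
Area = |Σ|/2 = 1304.

1304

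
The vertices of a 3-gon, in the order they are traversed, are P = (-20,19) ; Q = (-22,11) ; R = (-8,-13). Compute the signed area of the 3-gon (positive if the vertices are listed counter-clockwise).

80

Apply the shoelace (surveyor's) formula: 2A = Σ (x_i·y_{i+1} − x_{i+1}·y_i), indices taken mod 3.
P→Q: (-20)(11) − (-22)(19) = 198
Q→R: (-22)(-13) − (-8)(11) = 374
R→P: (-8)(19) − (-20)(-13) = -412
Σ = 160
Signed area = Σ/2 = 80 (positive ⇒ counter-clockwise traversal).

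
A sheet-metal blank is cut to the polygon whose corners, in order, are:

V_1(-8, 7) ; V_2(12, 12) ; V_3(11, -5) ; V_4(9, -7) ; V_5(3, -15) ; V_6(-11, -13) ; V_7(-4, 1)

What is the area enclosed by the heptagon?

402.5

Σ = (-180) + (-192) + (-32) + (-114) + (-204) + (-63) + (-20) = -805
Area = |Σ|/2 = 402.5.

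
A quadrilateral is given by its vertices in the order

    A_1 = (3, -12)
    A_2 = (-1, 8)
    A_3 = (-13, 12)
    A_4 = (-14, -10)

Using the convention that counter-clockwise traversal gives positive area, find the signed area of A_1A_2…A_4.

300

Apply Gauss's area formula: 2A = Σ (x_i·y_{i+1} − x_{i+1}·y_i), indices taken mod 4.
Σ = (12) + (92) + (298) + (198) = 600
Signed area = Σ/2 = 300 (positive ⇒ counter-clockwise traversal).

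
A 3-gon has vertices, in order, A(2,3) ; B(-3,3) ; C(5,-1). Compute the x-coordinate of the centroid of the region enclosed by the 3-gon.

Apply the shoelace (surveyor's) formula. First the cross-terms c_i = x_i·y_{i+1} − x_{i+1}·y_i:
  15, -12, 17  ⇒  2A = 20, A = 10.
Then Σ (x_i + x_{i+1})·c_i = 80, so x̄ = 80 / (6·10) = 4/3.

4/3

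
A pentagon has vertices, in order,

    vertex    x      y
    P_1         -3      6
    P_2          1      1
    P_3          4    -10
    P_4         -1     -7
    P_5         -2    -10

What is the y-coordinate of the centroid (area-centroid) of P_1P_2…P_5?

Apply the shoelace (surveyor's) formula. First the cross-terms c_i = x_i·y_{i+1} − x_{i+1}·y_i:
  -9, -14, -38, -4, -42  ⇒  2A = -107, A = -53.5.
Then Σ (y_i + y_{i+1})·c_i = 945, so ȳ = 945 / (6·(-53.5)) = -315/107.

-315/107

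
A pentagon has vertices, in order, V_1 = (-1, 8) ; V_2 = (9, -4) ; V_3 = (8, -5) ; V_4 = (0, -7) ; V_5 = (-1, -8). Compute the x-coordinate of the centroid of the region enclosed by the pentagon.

587/240

Apply the shoelace (surveyor's) formula. First the cross-terms c_i = x_i·y_{i+1} − x_{i+1}·y_i:
  -68, -13, -56, -7, -16  ⇒  2A = -160, A = -80.
Then Σ (x_i + x_{i+1})·c_i = -1174, so x̄ = -1174 / (6·(-80)) = 587/240.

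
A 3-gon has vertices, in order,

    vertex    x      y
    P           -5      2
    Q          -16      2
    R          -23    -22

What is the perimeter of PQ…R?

66

|PQ| = √((-11)² + (0)²) = √121 = 11
|QR| = √((-7)² + (-24)²) = √625 = 25
|RP| = √((18)² + (24)²) = √900 = 30
Perimeter = 11 + 25 + 30 = 66.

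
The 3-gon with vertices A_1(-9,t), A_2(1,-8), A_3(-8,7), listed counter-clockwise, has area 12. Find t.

Write out the shoelace sum; only the two edges meeting at A_1 involve t:
2·Area = [((-8)·t − (-9)·7) + ((-9)·(-8) − 1·t)] + -57
       = -9·t + 78 = 24
⇒ t = 6.

6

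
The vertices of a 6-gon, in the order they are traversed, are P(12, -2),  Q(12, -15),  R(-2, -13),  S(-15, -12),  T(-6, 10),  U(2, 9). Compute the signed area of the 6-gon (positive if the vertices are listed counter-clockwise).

-460.5

Σ = (-156) + (-186) + (-171) + (-222) + (-74) + (-112) = -921
Signed area = Σ/2 = -460.5 (negative ⇒ clockwise traversal).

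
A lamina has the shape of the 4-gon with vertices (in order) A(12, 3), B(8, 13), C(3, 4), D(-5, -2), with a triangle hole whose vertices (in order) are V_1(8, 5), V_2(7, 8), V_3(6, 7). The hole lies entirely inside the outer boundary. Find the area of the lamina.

Outer boundary:
Apply the surveyor's formula: 2A = Σ (x_i·y_{i+1} − x_{i+1}·y_i), indices taken mod 4.
Σ = (132) + (-7) + (14) + (9) = 148
Area = |Σ|/2 = 74.
Hole:
Σ = (29) + (1) + (-26) = 4
Area = |Σ|/2 = 2.
Net area = 74 − 2 = 72.

72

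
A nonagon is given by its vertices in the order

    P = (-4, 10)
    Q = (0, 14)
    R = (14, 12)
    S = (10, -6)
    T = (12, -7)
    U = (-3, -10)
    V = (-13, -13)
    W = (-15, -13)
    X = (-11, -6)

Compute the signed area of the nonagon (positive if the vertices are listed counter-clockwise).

Cross-terms: -56, -196, -204, 2, -141, -91, -26, -53, -134  ⇒  Σ = -899
Signed area = Σ/2 = -449.5 (negative ⇒ clockwise traversal).

-449.5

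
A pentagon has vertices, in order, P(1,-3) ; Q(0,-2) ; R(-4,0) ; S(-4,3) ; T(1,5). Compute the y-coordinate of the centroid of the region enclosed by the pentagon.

Apply Gauss's area formula. First the cross-terms c_i = x_i·y_{i+1} − x_{i+1}·y_i:
  -2, -8, -12, -23, -8  ⇒  2A = -53, A = -26.5.
Then Σ (y_i + y_{i+1})·c_i = -210, so ȳ = -210 / (6·(-26.5)) = 70/53.

70/53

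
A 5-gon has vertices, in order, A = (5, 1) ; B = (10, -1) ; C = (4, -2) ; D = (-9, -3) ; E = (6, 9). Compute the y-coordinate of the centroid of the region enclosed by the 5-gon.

Apply Gauss's area formula. First the cross-terms c_i = x_i·y_{i+1} − x_{i+1}·y_i:
  -15, -16, -30, -63, -39  ⇒  2A = -163, A = -81.5.
Then Σ (y_i + y_{i+1})·c_i = -570, so ȳ = -570 / (6·(-81.5)) = 190/163.

190/163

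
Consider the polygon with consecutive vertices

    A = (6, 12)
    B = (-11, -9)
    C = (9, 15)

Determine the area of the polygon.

Cross-terms: 78, -84, 18  ⇒  Σ = 12
Area = |Σ|/2 = 6.

6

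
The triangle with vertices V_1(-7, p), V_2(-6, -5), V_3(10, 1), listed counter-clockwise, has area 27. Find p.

-2

The doubled signed area Σ (x_i y_{i+1} − x_{i+1} y_i) is linear in p.
With p=0 it equals 86; the coefficient of p is 16 (from the two edges through V_1).
So 16·p + 86 = 2·27 = 54 ⇒ p = -2.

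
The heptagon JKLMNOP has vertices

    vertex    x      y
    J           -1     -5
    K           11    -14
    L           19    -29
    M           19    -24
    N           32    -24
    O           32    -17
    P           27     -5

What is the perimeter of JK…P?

98

|JK| = √((12)² + (-9)²) = √225 = 15
|KL| = √((8)² + (-15)²) = √289 = 17
|LM| = √((0)² + (5)²) = √25 = 5
|MN| = √((13)² + (0)²) = √169 = 13
|NO| = √((0)² + (7)²) = √49 = 7
|OP| = √((-5)² + (12)²) = √169 = 13
|PJ| = √((-28)² + (0)²) = √784 = 28
Perimeter = 15 + 17 + 5 + 13 + 7 + 13 + 28 = 98.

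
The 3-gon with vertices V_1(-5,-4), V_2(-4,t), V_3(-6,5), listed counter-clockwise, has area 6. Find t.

-1

The doubled signed area Σ (x_i y_{i+1} − x_{i+1} y_i) is linear in t.
With t=0 it equals 13; the coefficient of t is 1 (from the two edges through V_2).
So 1·t + 13 = 2·6 = 12 ⇒ t = -1.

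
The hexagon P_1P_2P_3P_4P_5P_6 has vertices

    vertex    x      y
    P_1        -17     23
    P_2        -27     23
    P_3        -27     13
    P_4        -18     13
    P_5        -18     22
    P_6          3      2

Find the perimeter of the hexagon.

|P_1P_2| = √((-10)² + (0)²) = √100 = 10
|P_2P_3| = √((0)² + (-10)²) = √100 = 10
|P_3P_4| = √((9)² + (0)²) = √81 = 9
|P_4P_5| = √((0)² + (9)²) = √81 = 9
|P_5P_6| = √((21)² + (-20)²) = √841 = 29
|P_6P_1| = √((-20)² + (21)²) = √841 = 29
Perimeter = 10 + 10 + 9 + 9 + 29 + 29 = 96.

96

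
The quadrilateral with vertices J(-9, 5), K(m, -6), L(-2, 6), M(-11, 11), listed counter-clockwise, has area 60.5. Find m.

Write out the shoelace sum; only the two edges meeting at K involve m:
2·Area = [((-9)·(-6) − m·5) + (m·6 − (-2)·(-6))] + 88
       = 1·m + 130 = 121
⇒ m = -9.

-9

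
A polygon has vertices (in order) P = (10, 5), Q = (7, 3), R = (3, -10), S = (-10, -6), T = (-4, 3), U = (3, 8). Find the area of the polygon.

P→Q: (10)(3) − (7)(5) = -5
Q→R: (7)(-10) − (3)(3) = -79
R→S: (3)(-6) − (-10)(-10) = -118
S→T: (-10)(3) − (-4)(-6) = -54
T→U: (-4)(8) − (3)(3) = -41
U→P: (3)(5) − (10)(8) = -65
Σ = -362
Area = |Σ|/2 = 181.

181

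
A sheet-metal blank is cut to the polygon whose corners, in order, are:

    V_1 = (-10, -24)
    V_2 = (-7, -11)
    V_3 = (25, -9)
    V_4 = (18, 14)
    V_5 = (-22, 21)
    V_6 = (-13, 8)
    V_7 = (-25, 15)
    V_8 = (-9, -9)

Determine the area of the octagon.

1033

V_1→V_2: (-10)(-11) − (-7)(-24) = -58
V_2→V_3: (-7)(-9) − (25)(-11) = 338
V_3→V_4: (25)(14) − (18)(-9) = 512
V_4→V_5: (18)(21) − (-22)(14) = 686
V_5→V_6: (-22)(8) − (-13)(21) = 97
V_6→V_7: (-13)(15) − (-25)(8) = 5
V_7→V_8: (-25)(-9) − (-9)(15) = 360
V_8→V_1: (-9)(-24) − (-10)(-9) = 126
Σ = 2066
Area = |Σ|/2 = 1033.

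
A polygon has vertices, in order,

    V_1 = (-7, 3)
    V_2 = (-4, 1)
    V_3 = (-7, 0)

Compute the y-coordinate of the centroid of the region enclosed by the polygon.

4/3

Apply the shoelace formula. First the cross-terms c_i = x_i·y_{i+1} − x_{i+1}·y_i:
  5, 7, -21  ⇒  2A = -9, A = -4.5.
Then Σ (y_i + y_{i+1})·c_i = -36, so ȳ = -36 / (6·(-4.5)) = 4/3.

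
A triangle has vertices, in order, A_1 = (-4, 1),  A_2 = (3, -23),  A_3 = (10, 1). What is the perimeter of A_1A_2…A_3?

64

|A_1A_2| = √((7)² + (-24)²) = √625 = 25
|A_2A_3| = √((7)² + (24)²) = √625 = 25
|A_3A_1| = √((-14)² + (0)²) = √196 = 14
Perimeter = 25 + 25 + 14 = 64.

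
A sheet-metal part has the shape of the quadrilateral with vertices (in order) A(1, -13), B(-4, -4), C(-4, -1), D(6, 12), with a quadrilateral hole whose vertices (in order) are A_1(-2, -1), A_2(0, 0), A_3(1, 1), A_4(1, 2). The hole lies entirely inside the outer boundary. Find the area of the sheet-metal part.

98

Outer boundary:
Σ = (-56) + (-12) + (-42) + (-90) = -200
Area = |Σ|/2 = 100.
Hole:
Apply Gauss's area formula: 2A = Σ (x_i·y_{i+1} − x_{i+1}·y_i), indices taken mod 4.
Cross-terms: 0, 0, 1, 3  ⇒  Σ = 4
Area = |Σ|/2 = 2.
Net area = 100 − 2 = 98.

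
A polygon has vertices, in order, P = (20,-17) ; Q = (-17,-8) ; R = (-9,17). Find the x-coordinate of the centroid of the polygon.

Apply the shoelace (surveyor's) formula. First the cross-terms c_i = x_i·y_{i+1} − x_{i+1}·y_i:
  -449, -361, -187  ⇒  2A = -997, A = -498.5.
Then Σ (x_i + x_{i+1})·c_i = 5982, so x̄ = 5982 / (6·(-498.5)) = -2.

-2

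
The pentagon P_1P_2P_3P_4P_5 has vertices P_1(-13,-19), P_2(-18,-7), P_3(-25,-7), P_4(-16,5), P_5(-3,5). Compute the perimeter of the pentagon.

|P_1P_2| = √((-5)² + (12)²) = √169 = 13
|P_2P_3| = √((-7)² + (0)²) = √49 = 7
|P_3P_4| = √((9)² + (12)²) = √225 = 15
|P_4P_5| = √((13)² + (0)²) = √169 = 13
|P_5P_1| = √((-10)² + (-24)²) = √676 = 26
Perimeter = 13 + 7 + 15 + 13 + 26 = 74.

74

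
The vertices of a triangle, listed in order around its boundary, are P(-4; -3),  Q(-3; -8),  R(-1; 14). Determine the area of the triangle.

16

Cross-terms: 23, -50, 59  ⇒  Σ = 32
Area = |Σ|/2 = 16.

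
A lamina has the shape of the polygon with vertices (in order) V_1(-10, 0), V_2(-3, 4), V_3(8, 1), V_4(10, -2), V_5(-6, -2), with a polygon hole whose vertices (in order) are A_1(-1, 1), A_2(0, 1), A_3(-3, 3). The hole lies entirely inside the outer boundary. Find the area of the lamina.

Outer boundary:
Σ = (-40) + (-35) + (-26) + (-32) + (-20) = -153
Area = |Σ|/2 = 76.5.
Hole:
Σ = (-1) + (3) + (0) = 2
Area = |Σ|/2 = 1.
Net area = 76.5 − 1 = 75.5.

75.5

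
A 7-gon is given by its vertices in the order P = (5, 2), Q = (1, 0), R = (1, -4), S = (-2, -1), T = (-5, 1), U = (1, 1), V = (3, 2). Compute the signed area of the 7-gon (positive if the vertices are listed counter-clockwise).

-16.5

Apply Gauss's area formula: 2A = Σ (x_i·y_{i+1} − x_{i+1}·y_i), indices taken mod 7.
Σ = (-2) + (-4) + (-9) + (-7) + (-6) + (-1) + (-4) = -33
Signed area = Σ/2 = -16.5 (negative ⇒ clockwise traversal).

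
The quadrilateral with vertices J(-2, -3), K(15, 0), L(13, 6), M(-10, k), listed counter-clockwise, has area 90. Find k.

The doubled signed area Σ (x_i y_{i+1} − x_{i+1} y_i) is linear in k.
With k=0 it equals 225; the coefficient of k is 15 (from the two edges through M).
So 15·k + 225 = 2·90 = 180 ⇒ k = -3.

-3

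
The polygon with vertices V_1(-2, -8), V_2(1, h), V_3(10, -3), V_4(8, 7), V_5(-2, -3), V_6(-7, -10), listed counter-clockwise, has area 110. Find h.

-8

Write out the shoelace sum; only the two edges meeting at V_2 involve h:
2·Area = [((-2)·h − 1·(-8)) + (1·(-3) − 10·h)] + 119
       = -12·h + 124 = 220
⇒ h = -8.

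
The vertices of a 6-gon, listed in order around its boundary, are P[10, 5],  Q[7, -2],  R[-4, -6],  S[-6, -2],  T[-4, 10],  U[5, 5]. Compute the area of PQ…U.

Apply the shoelace formula: 2A = Σ (x_i·y_{i+1} − x_{i+1}·y_i), indices taken mod 6.
Σ = (-55) + (-50) + (-28) + (-68) + (-70) + (-25) = -296
Area = |Σ|/2 = 148.

148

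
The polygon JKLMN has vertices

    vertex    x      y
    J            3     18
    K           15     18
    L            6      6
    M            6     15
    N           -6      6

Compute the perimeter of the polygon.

66

|JK| = √((12)² + (0)²) = √144 = 12
|KL| = √((-9)² + (-12)²) = √225 = 15
|LM| = √((0)² + (9)²) = √81 = 9
|MN| = √((-12)² + (-9)²) = √225 = 15
|NJ| = √((9)² + (12)²) = √225 = 15
Perimeter = 12 + 15 + 9 + 15 + 15 = 66.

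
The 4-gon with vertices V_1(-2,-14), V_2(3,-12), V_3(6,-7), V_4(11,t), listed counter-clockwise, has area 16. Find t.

-1

The doubled signed area Σ (x_i y_{i+1} − x_{i+1} y_i) is linear in t.
With t=0 it equals 40; the coefficient of t is 8 (from the two edges through V_4).
So 8·t + 40 = 2·16 = 32 ⇒ t = -1.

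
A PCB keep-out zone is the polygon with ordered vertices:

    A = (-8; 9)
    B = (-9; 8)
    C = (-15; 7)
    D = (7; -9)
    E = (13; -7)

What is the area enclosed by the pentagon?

Cross-terms: 17, 57, 86, 68, 61  ⇒  Σ = 289
Area = |Σ|/2 = 144.5.

144.5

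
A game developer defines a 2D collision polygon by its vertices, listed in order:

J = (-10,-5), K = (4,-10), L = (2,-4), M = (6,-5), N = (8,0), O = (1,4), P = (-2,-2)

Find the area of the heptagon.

Cross-terms: 120, 4, 14, 40, 32, 6, -10  ⇒  Σ = 206
Area = |Σ|/2 = 103.

103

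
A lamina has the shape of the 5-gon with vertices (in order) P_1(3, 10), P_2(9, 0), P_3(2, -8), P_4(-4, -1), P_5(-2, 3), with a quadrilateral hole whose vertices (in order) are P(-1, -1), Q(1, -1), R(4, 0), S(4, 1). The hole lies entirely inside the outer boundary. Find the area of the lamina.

116

Outer boundary:
Apply Gauss's area formula: 2A = Σ (x_i·y_{i+1} − x_{i+1}·y_i), indices taken mod 5.
Σ = (-90) + (-72) + (-34) + (-14) + (-29) = -239
Area = |Σ|/2 = 119.5.
Hole:
Cross-terms: 2, 4, 4, -3  ⇒  Σ = 7
Area = |Σ|/2 = 3.5.
Net area = 119.5 − 3.5 = 116.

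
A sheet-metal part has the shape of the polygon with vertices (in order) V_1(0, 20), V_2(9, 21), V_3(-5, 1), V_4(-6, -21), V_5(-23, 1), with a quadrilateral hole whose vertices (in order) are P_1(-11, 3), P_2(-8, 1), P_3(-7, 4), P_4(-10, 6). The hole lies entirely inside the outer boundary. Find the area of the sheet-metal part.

Outer boundary:
Apply the shoelace formula: 2A = Σ (x_i·y_{i+1} − x_{i+1}·y_i), indices taken mod 5.
Σ = (-180) + (114) + (111) + (-489) + (-460) = -904
Area = |Σ|/2 = 452.
Hole:
Σ = (13) + (-25) + (-2) + (36) = 22
Area = |Σ|/2 = 11.
Net area = 452 − 11 = 441.

441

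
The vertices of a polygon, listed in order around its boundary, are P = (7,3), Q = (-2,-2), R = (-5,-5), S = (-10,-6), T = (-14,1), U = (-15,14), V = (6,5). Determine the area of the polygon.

239.5

Apply the surveyor's formula: 2A = Σ (x_i·y_{i+1} − x_{i+1}·y_i), indices taken mod 7.
Σ = (-8) + (0) + (-20) + (-94) + (-181) + (-159) + (-17) = -479
Area = |Σ|/2 = 239.5.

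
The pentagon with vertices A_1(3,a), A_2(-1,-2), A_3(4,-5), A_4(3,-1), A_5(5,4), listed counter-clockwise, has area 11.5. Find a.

The doubled signed area Σ (x_i y_{i+1} − x_{i+1} y_i) is linear in a.
With a=0 it equals 23; the coefficient of a is 6 (from the two edges through A_1).
So 6·a + 23 = 2·11.5 = 23 ⇒ a = 0.

0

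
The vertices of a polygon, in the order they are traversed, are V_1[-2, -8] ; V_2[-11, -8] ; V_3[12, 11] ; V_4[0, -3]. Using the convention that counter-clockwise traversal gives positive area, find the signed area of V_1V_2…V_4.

-69.5

Σ = (-72) + (-25) + (-36) + (-6) = -139
Signed area = Σ/2 = -69.5 (negative ⇒ clockwise traversal).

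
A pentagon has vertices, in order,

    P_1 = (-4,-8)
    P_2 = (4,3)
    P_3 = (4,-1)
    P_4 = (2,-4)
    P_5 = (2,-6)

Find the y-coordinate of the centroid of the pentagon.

Apply Gauss's area formula. First the cross-terms c_i = x_i·y_{i+1} − x_{i+1}·y_i:
  20, -16, -14, -4, -40  ⇒  2A = -54, A = -27.
Then Σ (y_i + y_{i+1})·c_i = 538, so ȳ = 538 / (6·(-27)) = -269/81.

-269/81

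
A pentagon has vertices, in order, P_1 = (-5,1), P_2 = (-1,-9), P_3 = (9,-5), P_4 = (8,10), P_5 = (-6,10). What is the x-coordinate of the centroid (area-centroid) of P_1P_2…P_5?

403/223

Apply the shoelace (surveyor's) formula. First the cross-terms c_i = x_i·y_{i+1} − x_{i+1}·y_i:
  46, 86, 130, 140, 44  ⇒  2A = 446, A = 223.
Then Σ (x_i + x_{i+1})·c_i = 2418, so x̄ = 2418 / (6·223) = 403/223.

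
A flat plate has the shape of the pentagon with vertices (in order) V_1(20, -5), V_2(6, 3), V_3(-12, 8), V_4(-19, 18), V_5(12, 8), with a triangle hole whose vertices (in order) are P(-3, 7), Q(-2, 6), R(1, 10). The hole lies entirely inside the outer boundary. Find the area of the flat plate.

Outer boundary:
Apply the shoelace (surveyor's) formula: 2A = Σ (x_i·y_{i+1} − x_{i+1}·y_i), indices taken mod 5.
Σ = (90) + (84) + (-64) + (-368) + (-220) = -478
Area = |Σ|/2 = 239.
Hole:
P→Q: (-3)(6) − (-2)(7) = -4
Q→R: (-2)(10) − (1)(6) = -26
R→P: (1)(7) − (-3)(10) = 37
Σ = 7
Area = |Σ|/2 = 3.5.
Net area = 239 − 3.5 = 235.5.

235.5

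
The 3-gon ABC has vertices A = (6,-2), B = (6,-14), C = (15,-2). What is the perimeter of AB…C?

36

|AB| = √((0)² + (-12)²) = √144 = 12
|BC| = √((9)² + (12)²) = √225 = 15
|CA| = √((-9)² + (0)²) = √81 = 9
Perimeter = 12 + 15 + 9 = 36.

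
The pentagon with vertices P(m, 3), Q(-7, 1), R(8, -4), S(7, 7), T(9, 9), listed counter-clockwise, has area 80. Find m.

The doubled signed area Σ (x_i y_{i+1} − x_{i+1} y_i) is linear in m.
With m=0 it equals 152; the coefficient of m is -8 (from the two edges through P).
So -8·m + 152 = 2·80 = 160 ⇒ m = -1.

-1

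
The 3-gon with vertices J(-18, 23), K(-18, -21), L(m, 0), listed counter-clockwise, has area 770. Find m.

17

Write out the shoelace sum; only the two edges meeting at L involve m:
2·Area = [((-18)·0 − m·(-21)) + (m·23 − (-18)·0)] + 792
       = 44·m + 792 = 1540
⇒ m = 17.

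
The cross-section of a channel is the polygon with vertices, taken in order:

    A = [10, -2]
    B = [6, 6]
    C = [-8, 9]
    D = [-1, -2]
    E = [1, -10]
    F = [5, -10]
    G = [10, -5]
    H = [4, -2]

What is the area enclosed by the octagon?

Apply the shoelace (surveyor's) formula: 2A = Σ (x_i·y_{i+1} − x_{i+1}·y_i), indices taken mod 8.
Σ = (72) + (102) + (25) + (12) + (40) + (75) + (0) + (12) = 338
Area = |Σ|/2 = 169.

169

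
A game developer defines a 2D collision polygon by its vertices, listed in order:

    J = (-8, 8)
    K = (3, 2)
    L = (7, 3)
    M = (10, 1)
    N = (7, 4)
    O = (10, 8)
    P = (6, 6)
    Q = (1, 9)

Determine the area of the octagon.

60.5

Σ = (-40) + (-5) + (-23) + (33) + (16) + (12) + (48) + (80) = 121
Area = |Σ|/2 = 60.5.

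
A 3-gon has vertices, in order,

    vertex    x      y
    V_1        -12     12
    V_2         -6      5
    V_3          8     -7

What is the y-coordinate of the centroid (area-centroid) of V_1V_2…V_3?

Apply the shoelace (surveyor's) formula. First the cross-terms c_i = x_i·y_{i+1} − x_{i+1}·y_i:
  12, 2, 12  ⇒  2A = 26, A = 13.
Then Σ (y_i + y_{i+1})·c_i = 260, so ȳ = 260 / (6·13) = 10/3.

10/3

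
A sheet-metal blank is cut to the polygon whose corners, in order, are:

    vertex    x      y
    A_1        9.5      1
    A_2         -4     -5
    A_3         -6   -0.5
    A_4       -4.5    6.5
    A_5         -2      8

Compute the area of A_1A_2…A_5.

106.875

Apply the surveyor's formula: 2A = Σ (x_i·y_{i+1} − x_{i+1}·y_i), indices taken mod 5.
A_1→A_2: (9.5)(-5) − (-4)(1) = -43.5
A_2→A_3: (-4)(-0.5) − (-6)(-5) = -28
A_3→A_4: (-6)(6.5) − (-4.5)(-0.5) = -41.25
A_4→A_5: (-4.5)(8) − (-2)(6.5) = -23
A_5→A_1: (-2)(1) − (9.5)(8) = -78
Σ = -213.75
Area = |Σ|/2 = 106.875.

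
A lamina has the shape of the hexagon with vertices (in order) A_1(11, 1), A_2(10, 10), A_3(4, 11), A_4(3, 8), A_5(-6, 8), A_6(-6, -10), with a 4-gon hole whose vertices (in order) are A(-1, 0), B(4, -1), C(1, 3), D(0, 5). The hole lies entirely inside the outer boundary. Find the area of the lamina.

214.5

Outer boundary:
Σ = (100) + (70) + (-1) + (72) + (108) + (104) = 453
Area = |Σ|/2 = 226.5.
Hole:
Apply the shoelace (surveyor's) formula: 2A = Σ (x_i·y_{i+1} − x_{i+1}·y_i), indices taken mod 4.
A→B: (-1)(-1) − (4)(0) = 1
B→C: (4)(3) − (1)(-1) = 13
C→D: (1)(5) − (0)(3) = 5
D→A: (0)(0) − (-1)(5) = 5
Σ = 24
Area = |Σ|/2 = 12.
Net area = 226.5 − 12 = 214.5.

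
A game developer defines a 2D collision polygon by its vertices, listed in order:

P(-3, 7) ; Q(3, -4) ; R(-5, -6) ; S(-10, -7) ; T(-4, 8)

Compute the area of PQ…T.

92

Apply the shoelace (surveyor's) formula: 2A = Σ (x_i·y_{i+1} − x_{i+1}·y_i), indices taken mod 5.
P→Q: (-3)(-4) − (3)(7) = -9
Q→R: (3)(-6) − (-5)(-4) = -38
R→S: (-5)(-7) − (-10)(-6) = -25
S→T: (-10)(8) − (-4)(-7) = -108
T→P: (-4)(7) − (-3)(8) = -4
Σ = -184
Area = |Σ|/2 = 92.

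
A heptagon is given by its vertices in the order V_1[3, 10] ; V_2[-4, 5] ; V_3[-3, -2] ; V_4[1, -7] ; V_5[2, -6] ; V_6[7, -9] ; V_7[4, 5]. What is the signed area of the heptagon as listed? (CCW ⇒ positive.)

114.5

Apply the shoelace (surveyor's) formula: 2A = Σ (x_i·y_{i+1} − x_{i+1}·y_i), indices taken mod 7.
Σ = (55) + (23) + (23) + (8) + (24) + (71) + (25) = 229
Signed area = Σ/2 = 114.5 (positive ⇒ counter-clockwise traversal).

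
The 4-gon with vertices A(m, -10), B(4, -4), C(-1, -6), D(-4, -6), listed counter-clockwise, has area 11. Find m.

Write out the shoelace sum; only the two edges meeting at A involve m:
2·Area = [((-4)·(-10) − m·(-6)) + (m·(-4) − 4·(-10))] + -46
       = 2·m + 34 = 22
⇒ m = -6.

-6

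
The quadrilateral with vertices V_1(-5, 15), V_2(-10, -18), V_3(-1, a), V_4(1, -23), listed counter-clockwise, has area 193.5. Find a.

-22

The doubled signed area Σ (x_i y_{i+1} − x_{i+1} y_i) is linear in a.
With a=0 it equals 145; the coefficient of a is -11 (from the two edges through V_3).
So -11·a + 145 = 2·193.5 = 387 ⇒ a = -22.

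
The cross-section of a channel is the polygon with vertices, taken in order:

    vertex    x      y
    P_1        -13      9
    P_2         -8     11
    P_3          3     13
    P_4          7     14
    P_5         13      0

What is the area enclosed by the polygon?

161

Apply the shoelace formula: 2A = Σ (x_i·y_{i+1} − x_{i+1}·y_i), indices taken mod 5.
Σ = (-71) + (-137) + (-49) + (-182) + (117) = -322
Area = |Σ|/2 = 161.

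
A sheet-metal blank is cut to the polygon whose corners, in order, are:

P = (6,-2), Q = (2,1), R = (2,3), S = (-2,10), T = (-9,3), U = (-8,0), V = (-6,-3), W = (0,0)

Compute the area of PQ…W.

86

P→Q: (6)(1) − (2)(-2) = 10
Q→R: (2)(3) − (2)(1) = 4
R→S: (2)(10) − (-2)(3) = 26
S→T: (-2)(3) − (-9)(10) = 84
T→U: (-9)(0) − (-8)(3) = 24
U→V: (-8)(-3) − (-6)(0) = 24
V→W: (-6)(0) − (0)(-3) = 0
W→P: (0)(-2) − (6)(0) = 0
Σ = 172
Area = |Σ|/2 = 86.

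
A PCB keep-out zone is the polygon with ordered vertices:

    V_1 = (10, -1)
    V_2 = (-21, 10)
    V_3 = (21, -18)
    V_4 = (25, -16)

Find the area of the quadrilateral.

248

Apply the shoelace formula: 2A = Σ (x_i·y_{i+1} − x_{i+1}·y_i), indices taken mod 4.
Cross-terms: 79, 168, 114, 135  ⇒  Σ = 496
Area = |Σ|/2 = 248.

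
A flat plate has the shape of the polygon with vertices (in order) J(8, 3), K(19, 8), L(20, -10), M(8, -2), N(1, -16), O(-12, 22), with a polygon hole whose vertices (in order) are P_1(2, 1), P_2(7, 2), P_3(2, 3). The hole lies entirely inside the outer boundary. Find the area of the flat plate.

Outer boundary:
Σ = (7) + (-350) + (40) + (-126) + (-170) + (-212) = -811
Area = |Σ|/2 = 405.5.
Hole:
Apply the shoelace (surveyor's) formula: 2A = Σ (x_i·y_{i+1} − x_{i+1}·y_i), indices taken mod 3.
Cross-terms: -3, 17, -4  ⇒  Σ = 10
Area = |Σ|/2 = 5.
Net area = 405.5 − 5 = 400.5.

400.5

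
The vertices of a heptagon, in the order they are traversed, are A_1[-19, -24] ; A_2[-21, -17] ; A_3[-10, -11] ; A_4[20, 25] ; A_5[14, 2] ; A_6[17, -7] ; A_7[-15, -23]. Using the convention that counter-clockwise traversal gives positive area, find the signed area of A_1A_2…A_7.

-582.5

Apply Gauss's area formula: 2A = Σ (x_i·y_{i+1} − x_{i+1}·y_i), indices taken mod 7.
Cross-terms: -181, 61, -30, -310, -132, -496, -77  ⇒  Σ = -1165
Signed area = Σ/2 = -582.5 (negative ⇒ clockwise traversal).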